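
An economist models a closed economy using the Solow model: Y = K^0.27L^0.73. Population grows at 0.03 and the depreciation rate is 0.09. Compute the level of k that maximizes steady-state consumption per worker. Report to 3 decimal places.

n + δ = 0.03 + 0.09 = 0.12.
Maximizing c = f(k) − (n+δ)·k gives f'(k) = n+δ, i.e. 0.27·k^(0.27−1) = 0.12, so k_gold = (0.27/0.12)^(1/0.73) ≈ 3.0370.

k_gold ≈ 3.037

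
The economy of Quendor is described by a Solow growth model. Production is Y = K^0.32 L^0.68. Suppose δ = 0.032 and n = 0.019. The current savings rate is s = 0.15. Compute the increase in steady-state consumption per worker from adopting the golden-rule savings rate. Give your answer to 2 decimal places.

Δc ≈ 0.20

Capital per worker breaks even when investment replaces (n + δ)·k; here n + δ = 0.051.
Current steady state (s = 0.15): k* = (0.15/0.051)^(1/0.68) ≈ 4.8865, y* = 4.8865^0.32 ≈ 1.6614, c* = (1−0.15)·1.6614 ≈ 1.4122.
Setting f'(k) = n+δ gives 0.32·k^(0.32−1) = 0.051, hence k_gold = (0.32/0.051)^(1/0.68) ≈ 14.8906.
y_gold = 14.8906^0.32 ≈ 2.3732, c_gold = y_gold − 0.051·k_gold ≈ 1.6138.
Gain: Δc = 1.6138 − 1.4122 ≈ 0.2016.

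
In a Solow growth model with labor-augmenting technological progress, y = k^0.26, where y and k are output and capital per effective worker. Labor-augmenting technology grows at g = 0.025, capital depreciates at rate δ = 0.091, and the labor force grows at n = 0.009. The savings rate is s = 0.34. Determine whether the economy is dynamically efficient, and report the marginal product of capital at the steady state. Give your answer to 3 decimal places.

dynamically inefficient; MPK ≈ 0.096

n + g + δ = 0.009 + 0.025 + 0.091 = 0.125.
Steady-state k*: s·k^0.26 = 0.125·k gives k* = (0.34/0.125)^(1/0.74) ≈ 3.8659.
MPK = 0.26·3.8659^(-0.74) ≈ 0.0956.
MPK < n+g+δ = 0.125, so the economy is dynamically inefficient (over-saving).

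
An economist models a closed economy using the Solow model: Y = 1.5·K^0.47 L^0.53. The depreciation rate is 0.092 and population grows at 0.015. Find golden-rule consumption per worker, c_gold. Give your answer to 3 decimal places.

c_gold ≈ 4.231

Capital per worker breaks even when investment replaces (n + δ)·k; here n + δ = 0.107.
At the golden rule the marginal product of capital equals n+δ: 0.47·1.5·k^(0.47−1) = 0.107. Solving, k_gold = (0.47·1.5/0.107)^(1/0.53) ≈ 35.0684.
y_gold = 1.5·35.0684^0.47 ≈ 7.9837.
c_gold = y_gold − (n+δ)·k_gold = 7.9837 − 0.107·35.0684 ≈ 4.2313.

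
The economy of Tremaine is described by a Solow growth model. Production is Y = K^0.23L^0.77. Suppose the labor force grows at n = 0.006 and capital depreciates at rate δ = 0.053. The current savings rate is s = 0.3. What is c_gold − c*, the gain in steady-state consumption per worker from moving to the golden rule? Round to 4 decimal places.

Δc ≈ 0.0183

Capital per worker breaks even when investment replaces (n + δ)·k; here n + δ = 0.059.
Current steady state (s = 0.3): k* = (0.3/0.059)^(1/0.77) ≈ 8.2648, y* = 8.2648^0.23 ≈ 1.6254, c* = (1−0.3)·1.6254 ≈ 1.1378.
At the golden rule the marginal product of capital equals n+δ: 0.23·k^(0.23−1) = 0.059. Solving, k_gold = (0.23/0.059)^(1/0.77) ≈ 5.8529.
y_gold = 5.8529^0.23 ≈ 1.5014, c_gold = y_gold − 0.059·k_gold ≈ 1.1561.
Gain: Δc = 1.1561 − 1.1378 ≈ 0.0183.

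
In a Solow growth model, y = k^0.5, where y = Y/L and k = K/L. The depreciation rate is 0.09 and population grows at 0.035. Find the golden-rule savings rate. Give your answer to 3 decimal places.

Break-even investment rate: n + δ = 0.035 + 0.09 = 0.125.
At the golden rule MPK = n+δ, and in any Cobb-Douglas steady state s = (n+δ)·k/y = MPK·k/y = capital's share 0.5.

s_gold = 0.500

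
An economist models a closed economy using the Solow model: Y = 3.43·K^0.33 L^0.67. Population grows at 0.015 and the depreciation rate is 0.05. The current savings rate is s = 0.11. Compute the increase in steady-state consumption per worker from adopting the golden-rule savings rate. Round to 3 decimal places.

Δc ≈ 2.129

n + δ = 0.015 + 0.05 = 0.065.
Current steady state (s = 0.11): k* = (0.11·3.43/0.065)^(1/0.67) ≈ 13.8026, y* = 3.43·13.8026^0.33 ≈ 8.1561, c* = (1−0.11)·8.1561 ≈ 7.2589.
Setting f'(k) = n+δ gives 0.33·3.43·k^(0.33−1) = 0.065, hence k_gold = (0.33·3.43/0.065)^(1/0.67) ≈ 71.1347.
y_gold = 3.43·71.1347^0.33 ≈ 14.0114, c_gold = y_gold − 0.065·k_gold ≈ 9.3876.
Gain: Δc = 9.3876 − 7.2589 ≈ 2.1287.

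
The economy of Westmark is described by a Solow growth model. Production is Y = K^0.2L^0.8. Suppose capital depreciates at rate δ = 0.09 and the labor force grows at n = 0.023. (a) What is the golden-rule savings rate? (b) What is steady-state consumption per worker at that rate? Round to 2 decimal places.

(a) s_gold = 0.20; (b) c_gold ≈ 0.92

Capital per worker breaks even when investment replaces (n + δ)·k; here n + δ = 0.113.
For Cobb-Douglas, s_gold equals capital's share: s_gold = 0.2.
Setting f'(k) = n+δ gives 0.2·k^(0.2−1) = 0.113, hence k_gold = (0.2/0.113)^(1/0.8) ≈ 2.0415.
y_gold = 2.0415^0.2 ≈ 1.1534; c_gold = (1−0.2)·y_gold ≈ 0.9227.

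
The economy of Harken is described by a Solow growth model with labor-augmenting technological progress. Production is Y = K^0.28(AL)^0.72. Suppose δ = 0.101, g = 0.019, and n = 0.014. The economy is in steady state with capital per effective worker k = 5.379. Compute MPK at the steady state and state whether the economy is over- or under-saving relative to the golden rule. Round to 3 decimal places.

Capital per effective worker breaks even when investment replaces (n + g + δ)·k; here n + g + δ = 0.134.
MPK = 0.28·k^(0.28−1) = 0.28·5.379^(-0.72) ≈ 0.0834.
MPK < 0.134, so the economy is dynamically inefficient (over-saving).

over-saving; MPK ≈ 0.083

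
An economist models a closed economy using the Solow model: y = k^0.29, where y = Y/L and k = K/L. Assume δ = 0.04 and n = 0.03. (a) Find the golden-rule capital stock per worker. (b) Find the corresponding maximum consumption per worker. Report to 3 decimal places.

(a) k_gold ≈ 7.403; (b) c_gold ≈ 1.269

Break-even investment rate: n + δ = 0.03 + 0.04 = 0.07.
Golden rule sets MPK = n+δ: 0.29·k^(0.29−1) = 0.07, so k_gold = (0.29/0.07)^(1/0.71) ≈ 7.4035.
y_gold = 7.4035^0.29 ≈ 1.7870; c_gold = y_gold − 0.07·k_gold ≈ 1.2688.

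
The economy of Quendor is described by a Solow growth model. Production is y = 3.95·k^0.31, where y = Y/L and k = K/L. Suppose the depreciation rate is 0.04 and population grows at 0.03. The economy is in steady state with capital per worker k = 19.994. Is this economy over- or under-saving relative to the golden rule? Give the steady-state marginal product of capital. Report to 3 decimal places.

Break-even investment rate: n + δ = 0.03 + 0.04 = 0.07.
MPK = 0.31·3.95·k^(0.31−1) = 0.31·3.95·19.994^(-0.69) ≈ 0.1550.
MPK > 0.07, so the economy is dynamically efficient (under-saving).

under-saving; MPK ≈ 0.155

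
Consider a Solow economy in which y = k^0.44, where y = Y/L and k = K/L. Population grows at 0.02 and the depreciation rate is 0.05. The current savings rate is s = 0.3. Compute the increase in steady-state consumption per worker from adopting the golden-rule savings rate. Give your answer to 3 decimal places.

Break-even investment rate: n + δ = 0.02 + 0.05 = 0.07.
Current steady state (s = 0.3): k* = (0.3/0.07)^(1/0.56) ≈ 13.4466, y* = 13.4466^0.44 ≈ 3.1375, c* = (1−0.3)·3.1375 ≈ 2.1963.
Golden rule sets MPK = n+δ: 0.44·k^(0.44−1) = 0.07, so k_gold = (0.44/0.07)^(1/0.56) ≈ 26.6461.
y_gold = 26.6461^0.44 ≈ 4.2391, c_gold = y_gold − 0.07·k_gold ≈ 2.3739.
Gain: Δc = 2.3739 − 2.1963 ≈ 0.1776.

Δc ≈ 0.178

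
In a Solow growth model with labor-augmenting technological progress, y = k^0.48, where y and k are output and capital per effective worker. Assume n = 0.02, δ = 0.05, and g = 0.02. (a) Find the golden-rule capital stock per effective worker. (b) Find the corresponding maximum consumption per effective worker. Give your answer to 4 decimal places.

Capital per effective worker breaks even when investment replaces (n + g + δ)·k; here n + g + δ = 0.09.
Setting f'(k) = n+g+δ gives 0.48·k^(0.48−1) = 0.09, hence k_gold = (0.48/0.09)^(1/0.52) ≈ 25.0077.
y_gold = 25.0077^0.48 ≈ 4.6890; c_gold = y_gold − 0.09·k_gold ≈ 2.4383.

(a) k_gold ≈ 25.0077; (b) c_gold ≈ 2.4383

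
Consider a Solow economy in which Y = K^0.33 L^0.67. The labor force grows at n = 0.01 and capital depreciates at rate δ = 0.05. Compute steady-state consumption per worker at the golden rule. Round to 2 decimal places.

c_gold ≈ 1.55

The effective depreciation rate is n + δ = 0.01 + 0.05 = 0.06.
Maximizing c = f(k) − (n+δ)·k gives f'(k) = n+δ, i.e. 0.33·k^(0.33−1) = 0.06, so k_gold = (0.33/0.06)^(1/0.67) ≈ 12.7356.
y_gold = 12.7356^0.33 ≈ 2.3156.
c_gold = y_gold − (n+δ)·k_gold = 2.3156 − 0.06·12.7356 ≈ 1.5514.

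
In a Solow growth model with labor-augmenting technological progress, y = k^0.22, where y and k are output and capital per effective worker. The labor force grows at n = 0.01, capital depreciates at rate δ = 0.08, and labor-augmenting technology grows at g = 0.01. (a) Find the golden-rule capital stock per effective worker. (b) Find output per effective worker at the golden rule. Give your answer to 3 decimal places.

(a) k_gold ≈ 2.748; (b) y_gold ≈ 1.249

n + g + δ = 0.01 + 0.01 + 0.08 = 0.1.
Setting f'(k) = n+g+δ gives 0.22·k^(0.22−1) = 0.1, hence k_gold = (0.22/0.1)^(1/0.78) ≈ 2.7479.
y_gold = 2.7479^0.22 ≈ 1.2491.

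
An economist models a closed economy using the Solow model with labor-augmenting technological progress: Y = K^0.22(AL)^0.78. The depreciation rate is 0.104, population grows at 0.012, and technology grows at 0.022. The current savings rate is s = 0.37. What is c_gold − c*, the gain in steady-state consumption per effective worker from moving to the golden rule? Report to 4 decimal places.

Capital per effective worker breaks even when investment replaces (n + g + δ)·k; here n + g + δ = 0.138.
Current steady state (s = 0.37): k* = (0.37/0.138)^(1/0.78) ≈ 3.5410, y* = 3.5410^0.22 ≈ 1.3207, c* = (1−0.37)·1.3207 ≈ 0.8321.
Golden rule sets MPK = n+g+δ: 0.22·k^(0.22−1) = 0.138, so k_gold = (0.22/0.138)^(1/0.78) ≈ 1.8183.
y_gold = 1.8183^0.22 ≈ 1.1406, c_gold = y_gold − 0.138·k_gold ≈ 0.8897.
Gain: Δc = 0.8897 − 0.8321 ≈ 0.0576.

Δc ≈ 0.0576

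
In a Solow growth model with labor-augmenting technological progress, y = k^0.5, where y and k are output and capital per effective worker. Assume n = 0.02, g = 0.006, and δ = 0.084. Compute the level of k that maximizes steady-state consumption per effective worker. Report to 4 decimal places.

k_gold ≈ 20.6612

Capital per effective worker breaks even when investment replaces (n + g + δ)·k; here n + g + δ = 0.11.
At the golden rule the marginal product of capital equals n+g+δ: 0.5·k^(0.5−1) = 0.11. Solving, k_gold = (0.5/0.11)^(1/0.5) ≈ 20.6612.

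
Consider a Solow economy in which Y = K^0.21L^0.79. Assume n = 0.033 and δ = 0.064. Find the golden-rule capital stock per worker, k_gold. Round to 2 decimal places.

k_gold ≈ 2.66

Break-even investment rate: n + δ = 0.033 + 0.064 = 0.097.
Setting f'(k) = n+δ gives 0.21·k^(0.21−1) = 0.097, hence k_gold = (0.21/0.097)^(1/0.79) ≈ 2.6584.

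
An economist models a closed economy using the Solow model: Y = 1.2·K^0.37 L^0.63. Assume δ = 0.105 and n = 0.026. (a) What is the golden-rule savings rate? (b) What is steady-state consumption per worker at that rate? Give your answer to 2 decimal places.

(a) s_gold = 0.37; (b) c_gold ≈ 1.55

The effective depreciation rate is n + δ = 0.026 + 0.105 = 0.131.
For Cobb-Douglas, s_gold equals capital's share: s_gold = 0.37.
At the golden rule the marginal product of capital equals n+δ: 0.37·1.2·k^(0.37−1) = 0.131. Solving, k_gold = (0.37·1.2/0.131)^(1/0.63) ≈ 6.9414.
y_gold = 1.2·6.9414^0.37 ≈ 2.4576; c_gold = (1−0.37)·y_gold ≈ 1.5483.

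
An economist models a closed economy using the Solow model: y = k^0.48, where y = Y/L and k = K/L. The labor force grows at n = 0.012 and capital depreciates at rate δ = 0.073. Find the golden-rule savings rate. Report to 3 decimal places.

The effective depreciation rate is n + δ = 0.012 + 0.073 = 0.085.
At the golden rule MPK = n+δ, and in any Cobb-Douglas steady state s = (n+δ)·k/y = MPK·k/y = capital's share 0.48.

s_gold = 0.480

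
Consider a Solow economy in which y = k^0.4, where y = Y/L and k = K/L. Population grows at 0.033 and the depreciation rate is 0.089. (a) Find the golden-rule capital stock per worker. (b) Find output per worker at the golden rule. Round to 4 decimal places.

(a) k_gold ≈ 7.2360; (b) y_gold ≈ 2.2070

n + δ = 0.033 + 0.089 = 0.122.
At the golden rule the marginal product of capital equals n+δ: 0.4·k^(0.4−1) = 0.122. Solving, k_gold = (0.4/0.122)^(1/0.6) ≈ 7.2360.
y_gold = 7.2360^0.4 ≈ 2.2070.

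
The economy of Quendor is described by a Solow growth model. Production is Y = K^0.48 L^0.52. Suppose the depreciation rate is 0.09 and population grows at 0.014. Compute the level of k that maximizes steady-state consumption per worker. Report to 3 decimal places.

Capital per worker breaks even when investment replaces (n + δ)·k; here n + δ = 0.104.
At the golden rule the marginal product of capital equals n+δ: 0.48·k^(0.48−1) = 0.104. Solving, k_gold = (0.48/0.104)^(1/0.52) ≈ 18.9375.

k_gold ≈ 18.938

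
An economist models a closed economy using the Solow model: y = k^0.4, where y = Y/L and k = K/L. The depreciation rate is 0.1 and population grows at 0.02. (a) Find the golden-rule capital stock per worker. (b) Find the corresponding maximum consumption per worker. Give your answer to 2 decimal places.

Break-even investment rate: n + δ = 0.02 + 0.1 = 0.12.
Setting f'(k) = n+δ gives 0.4·k^(0.4−1) = 0.12, hence k_gold = (0.4/0.12)^(1/0.6) ≈ 7.4381.
y_gold = 7.4381^0.4 ≈ 2.2314; c_gold = y_gold − 0.12·k_gold ≈ 1.3389.

(a) k_gold ≈ 7.44; (b) c_gold ≈ 1.34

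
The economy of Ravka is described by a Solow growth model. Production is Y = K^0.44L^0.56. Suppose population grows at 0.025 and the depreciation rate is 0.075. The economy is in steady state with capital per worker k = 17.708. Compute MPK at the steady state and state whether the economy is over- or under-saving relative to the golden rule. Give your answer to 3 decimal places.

over-saving; MPK ≈ 0.088

Break-even investment rate: n + δ = 0.025 + 0.075 = 0.1.
MPK = 0.44·k^(0.44−1) = 0.44·17.708^(-0.56) ≈ 0.0880.
MPK < 0.1, so the economy is dynamically inefficient (over-saving).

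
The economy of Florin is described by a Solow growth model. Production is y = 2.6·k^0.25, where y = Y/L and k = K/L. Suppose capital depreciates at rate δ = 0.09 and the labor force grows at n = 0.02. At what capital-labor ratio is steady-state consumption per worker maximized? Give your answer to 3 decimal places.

Break-even investment rate: n + δ = 0.02 + 0.09 = 0.11.
Setting f'(k) = n+δ gives 0.25·2.6·k^(0.25−1) = 0.11, hence k_gold = (0.25·2.6/0.11)^(1/0.75) ≈ 10.6830.

k_gold ≈ 10.683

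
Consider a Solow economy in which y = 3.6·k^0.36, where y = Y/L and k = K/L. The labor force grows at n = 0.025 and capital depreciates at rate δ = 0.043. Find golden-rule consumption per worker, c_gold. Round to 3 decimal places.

Break-even investment rate: n + δ = 0.025 + 0.043 = 0.068.
Setting f'(k) = n+δ gives 0.36·3.6·k^(0.36−1) = 0.068, hence k_gold = (0.36·3.6/0.068)^(1/0.64) ≈ 100.0346.
y_gold = 3.6·100.0346^0.36 ≈ 18.8954.
c_gold = y_gold − (n+δ)·k_gold = 18.8954 − 0.068·100.0346 ≈ 12.0931.

c_gold ≈ 12.093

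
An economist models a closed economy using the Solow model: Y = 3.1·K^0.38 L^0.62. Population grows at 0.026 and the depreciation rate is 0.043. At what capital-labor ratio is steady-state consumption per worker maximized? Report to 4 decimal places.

Break-even investment rate: n + δ = 0.026 + 0.043 = 0.069.
Golden rule sets MPK = n+δ: 0.38·3.1·k^(0.38−1) = 0.069, so k_gold = (0.38·3.1/0.069)^(1/0.62) ≈ 97.1795.

k_gold ≈ 97.1795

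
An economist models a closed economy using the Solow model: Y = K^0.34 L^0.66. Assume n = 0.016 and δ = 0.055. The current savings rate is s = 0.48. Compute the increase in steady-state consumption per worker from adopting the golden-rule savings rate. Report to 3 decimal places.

Δc ≈ 0.087

Break-even investment rate: n + δ = 0.016 + 0.055 = 0.071.
Current steady state (s = 0.48): k* = (0.48/0.071)^(1/0.66) ≈ 18.0946, y* = 18.0946^0.34 ≈ 2.6765, c* = (1−0.48)·2.6765 ≈ 1.3918.
Maximizing c = f(k) − (n+δ)·k gives f'(k) = n+δ, i.e. 0.34·k^(0.34−1) = 0.071, so k_gold = (0.34/0.071)^(1/0.66) ≈ 10.7309.
y_gold = 10.7309^0.34 ≈ 2.2409, c_gold = y_gold − 0.071·k_gold ≈ 1.4790.
Gain: Δc = 1.4790 − 1.3918 ≈ 0.0872.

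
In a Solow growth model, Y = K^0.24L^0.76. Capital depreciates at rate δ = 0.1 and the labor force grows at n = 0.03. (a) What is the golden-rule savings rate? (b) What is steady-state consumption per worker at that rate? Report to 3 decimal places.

(a) s_gold = 0.240; (b) c_gold ≈ 0.922

The effective depreciation rate is n + δ = 0.03 + 0.1 = 0.13.
For Cobb-Douglas, s_gold equals capital's share: s_gold = 0.24.
Golden rule sets MPK = n+δ: 0.24·k^(0.24−1) = 0.13, so k_gold = (0.24/0.13)^(1/0.76) ≈ 2.2405.
y_gold = 2.2405^0.24 ≈ 1.2136; c_gold = (1−0.24)·y_gold ≈ 0.9224.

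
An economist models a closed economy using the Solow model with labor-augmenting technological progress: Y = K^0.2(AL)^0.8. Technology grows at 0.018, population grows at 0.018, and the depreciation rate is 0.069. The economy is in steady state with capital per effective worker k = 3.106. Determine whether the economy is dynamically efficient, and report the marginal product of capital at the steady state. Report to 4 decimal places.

dynamically inefficient; MPK ≈ 0.0808

n + g + δ = 0.018 + 0.018 + 0.069 = 0.105.
MPK = 0.2·k^(0.2−1) = 0.2·3.106^(-0.8) ≈ 0.0808.
MPK < 0.105, so the economy is dynamically inefficient (over-saving).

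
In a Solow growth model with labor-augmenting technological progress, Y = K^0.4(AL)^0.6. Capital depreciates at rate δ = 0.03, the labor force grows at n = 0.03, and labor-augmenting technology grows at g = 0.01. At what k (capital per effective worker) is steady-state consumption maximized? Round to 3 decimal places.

k_gold ≈ 18.264

The effective depreciation rate is n + g + δ = 0.03 + 0.01 + 0.03 = 0.07.
Maximizing c = f(k) − (n+g+δ)·k gives f'(k) = n+g+δ, i.e. 0.4·k^(0.4−1) = 0.07, so k_gold = (0.4/0.07)^(1/0.6) ≈ 18.2643.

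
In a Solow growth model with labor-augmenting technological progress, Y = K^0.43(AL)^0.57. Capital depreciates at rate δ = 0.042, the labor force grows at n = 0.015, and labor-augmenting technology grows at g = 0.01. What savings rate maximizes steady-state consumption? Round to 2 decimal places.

s_gold = 0.43

n + g + δ = 0.015 + 0.01 + 0.042 = 0.067.
At the golden rule MPK = n+g+δ, and in any Cobb-Douglas steady state s = (n+g+δ)·k/y = MPK·k/y = capital's share 0.43.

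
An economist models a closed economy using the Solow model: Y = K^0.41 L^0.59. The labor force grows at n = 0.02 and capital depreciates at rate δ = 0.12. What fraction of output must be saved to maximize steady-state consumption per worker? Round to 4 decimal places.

s_gold = 0.4100

n + δ = 0.02 + 0.12 = 0.14.
At the golden rule MPK = n+δ, and in any Cobb-Douglas steady state s = (n+δ)·k/y = MPK·k/y = capital's share 0.41.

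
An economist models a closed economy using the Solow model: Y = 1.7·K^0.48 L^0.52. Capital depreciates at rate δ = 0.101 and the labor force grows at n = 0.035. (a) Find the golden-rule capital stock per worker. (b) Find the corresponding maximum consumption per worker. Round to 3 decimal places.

n + δ = 0.035 + 0.101 = 0.136.
At the golden rule the marginal product of capital equals n+δ: 0.48·1.7·k^(0.48−1) = 0.136. Solving, k_gold = (0.48·1.7/0.136)^(1/0.52) ≈ 31.3650.
y_gold = 1.7·31.3650^0.48 ≈ 8.8867; c_gold = y_gold − 0.136·k_gold ≈ 4.6211.

(a) k_gold ≈ 31.365; (b) c_gold ≈ 4.621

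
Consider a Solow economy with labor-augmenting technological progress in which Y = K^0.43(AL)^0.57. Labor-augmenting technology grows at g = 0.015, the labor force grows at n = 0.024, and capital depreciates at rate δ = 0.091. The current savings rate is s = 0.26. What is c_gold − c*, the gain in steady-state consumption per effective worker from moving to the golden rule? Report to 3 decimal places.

Capital per effective worker breaks even when investment replaces (n + g + δ)·k; here n + g + δ = 0.13.
Current steady state (s = 0.26): k* = (0.26/0.13)^(1/0.57) ≈ 3.3738, y* = 3.3738^0.43 ≈ 1.6869, c* = (1−0.26)·1.6869 ≈ 1.2483.
Setting f'(k) = n+g+δ gives 0.43·k^(0.43−1) = 0.13, hence k_gold = (0.43/0.13)^(1/0.57) ≈ 8.1554.
y_gold = 8.1554^0.43 ≈ 2.4656, c_gold = y_gold − 0.13·k_gold ≈ 1.4054.
Gain: Δc = 1.4054 − 1.2483 ≈ 0.1571.

Δc ≈ 0.157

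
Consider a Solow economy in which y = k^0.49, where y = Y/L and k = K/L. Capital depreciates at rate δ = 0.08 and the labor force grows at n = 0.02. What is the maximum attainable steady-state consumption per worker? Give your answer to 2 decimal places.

c_gold ≈ 2.35

Break-even investment rate: n + δ = 0.02 + 0.08 = 0.1.
Golden rule sets MPK = n+δ: 0.49·k^(0.49−1) = 0.1, so k_gold = (0.49/0.1)^(1/0.51) ≈ 22.5593.
y_gold = 22.5593^0.49 ≈ 4.6039.
c_gold = y_gold − (n+δ)·k_gold = 4.6039 − 0.1·22.5593 ≈ 2.3480.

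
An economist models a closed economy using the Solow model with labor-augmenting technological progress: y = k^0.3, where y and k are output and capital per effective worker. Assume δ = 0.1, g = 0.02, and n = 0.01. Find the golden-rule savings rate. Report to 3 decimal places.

s_gold = 0.300

The effective depreciation rate is n + g + δ = 0.01 + 0.02 + 0.1 = 0.13.
At the golden rule MPK = n+g+δ, and in any Cobb-Douglas steady state s = (n+g+δ)·k/y = MPK·k/y = capital's share 0.3.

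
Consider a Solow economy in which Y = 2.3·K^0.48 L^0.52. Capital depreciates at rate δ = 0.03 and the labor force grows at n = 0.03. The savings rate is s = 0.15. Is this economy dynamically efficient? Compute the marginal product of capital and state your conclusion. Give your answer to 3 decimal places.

n + δ = 0.03 + 0.03 = 0.06.
Steady-state k*: s·A·k^0.48 = 0.06·k gives k* = (0.15·2.3/0.06)^(1/0.52) ≈ 28.9001.
MPK = 0.48·2.3·28.9001^(-0.52) ≈ 0.1920.
MPK > n+δ = 0.06, so the economy is dynamically efficient (under-saving).

dynamically efficient; MPK ≈ 0.192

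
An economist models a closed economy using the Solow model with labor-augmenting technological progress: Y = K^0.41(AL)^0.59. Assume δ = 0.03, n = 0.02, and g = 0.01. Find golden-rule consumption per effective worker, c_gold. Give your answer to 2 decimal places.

c_gold ≈ 2.24

Break-even investment rate: n + g + δ = 0.02 + 0.01 + 0.03 = 0.06.
Setting f'(k) = n+g+δ gives 0.41·k^(0.41−1) = 0.06, hence k_gold = (0.41/0.06)^(1/0.59) ≈ 25.9795.
y_gold = 25.9795^0.41 ≈ 3.8019.
c_gold = y_gold − (n+g+δ)·k_gold = 3.8019 − 0.06·25.9795 ≈ 2.2431.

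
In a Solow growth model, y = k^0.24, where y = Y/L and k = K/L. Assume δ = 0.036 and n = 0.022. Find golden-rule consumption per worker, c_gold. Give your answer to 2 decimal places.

c_gold ≈ 1.19

The effective depreciation rate is n + δ = 0.022 + 0.036 = 0.058.
Golden rule sets MPK = n+δ: 0.24·k^(0.24−1) = 0.058, so k_gold = (0.24/0.058)^(1/0.76) ≈ 6.4797.
y_gold = 6.4797^0.24 ≈ 1.5659.
c_gold = y_gold − (n+δ)·k_gold = 1.5659 − 0.058·6.4797 ≈ 1.1901.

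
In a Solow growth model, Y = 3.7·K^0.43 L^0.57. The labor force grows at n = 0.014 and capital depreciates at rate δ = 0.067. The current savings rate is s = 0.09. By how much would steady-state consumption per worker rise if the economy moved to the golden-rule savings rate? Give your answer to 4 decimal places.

Δc ≈ 10.1545

Capital per worker breaks even when investment replaces (n + δ)·k; here n + δ = 0.081.
Current steady state (s = 0.09): k* = (0.09·3.7/0.081)^(1/0.57) ≈ 11.9432, y* = 3.7·11.9432^0.43 ≈ 10.7489, c* = (1−0.09)·10.7489 ≈ 9.7815.
Maximizing c = f(k) − (n+δ)·k gives f'(k) = n+δ, i.e. 0.43·3.7·k^(0.43−1) = 0.081, so k_gold = (0.43·3.7/0.081)^(1/0.57) ≈ 185.6718.
y_gold = 3.7·185.6718^0.43 ≈ 34.9754, c_gold = y_gold − 0.081·k_gold ≈ 19.9360.
Gain: Δc = 19.9360 − 9.7815 ≈ 10.1545.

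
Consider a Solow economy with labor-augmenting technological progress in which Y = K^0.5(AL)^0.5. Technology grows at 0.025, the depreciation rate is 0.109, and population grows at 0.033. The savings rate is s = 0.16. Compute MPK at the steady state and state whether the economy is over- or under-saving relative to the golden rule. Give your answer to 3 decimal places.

under-saving; MPK ≈ 0.522

Capital per effective worker breaks even when investment replaces (n + g + δ)·k; here n + g + δ = 0.167.
Steady-state k*: s·k^0.5 = 0.167·k gives k* = (0.16/0.167)^(1/0.5) ≈ 0.9179.
MPK = 0.5·0.9179^(-0.5) ≈ 0.5219.
MPK > n+g+δ = 0.167, so the economy is dynamically efficient (under-saving).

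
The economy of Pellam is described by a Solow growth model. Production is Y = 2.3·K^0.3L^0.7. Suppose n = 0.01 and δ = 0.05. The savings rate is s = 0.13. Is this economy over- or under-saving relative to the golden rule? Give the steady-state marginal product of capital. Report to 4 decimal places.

Capital per worker breaks even when investment replaces (n + δ)·k; here n + δ = 0.06.
Steady-state k*: s·A·k^0.3 = 0.06·k gives k* = (0.13·2.3/0.06)^(1/0.7) ≈ 9.9188.
MPK = 0.3·2.3·9.9188^(-0.7) ≈ 0.1385.
MPK > n+δ = 0.06, so the economy is dynamically efficient (under-saving).

under-saving; MPK ≈ 0.1385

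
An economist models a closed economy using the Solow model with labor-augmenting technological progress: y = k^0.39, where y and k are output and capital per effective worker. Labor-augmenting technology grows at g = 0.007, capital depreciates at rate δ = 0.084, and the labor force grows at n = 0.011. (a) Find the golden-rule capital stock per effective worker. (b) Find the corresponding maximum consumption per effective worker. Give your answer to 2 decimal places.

(a) k_gold ≈ 9.01; (b) c_gold ≈ 1.44

The effective depreciation rate is n + g + δ = 0.011 + 0.007 + 0.084 = 0.102.
Maximizing c = f(k) − (n+g+δ)·k gives f'(k) = n+g+δ, i.e. 0.39·k^(0.39−1) = 0.102, so k_gold = (0.39/0.102)^(1/0.61) ≈ 9.0128.
y_gold = 9.0128^0.39 ≈ 2.3572; c_gold = y_gold − 0.102·k_gold ≈ 1.4379.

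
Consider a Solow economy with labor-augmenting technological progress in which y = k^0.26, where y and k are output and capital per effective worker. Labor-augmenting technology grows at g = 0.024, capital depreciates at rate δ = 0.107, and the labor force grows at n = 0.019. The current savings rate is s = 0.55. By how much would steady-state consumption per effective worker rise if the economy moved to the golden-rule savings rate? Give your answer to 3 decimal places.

n + g + δ = 0.019 + 0.024 + 0.107 = 0.15.
Current steady state (s = 0.55): k* = (0.55/0.15)^(1/0.74) ≈ 5.7880, y* = 5.7880^0.26 ≈ 1.5785, c* = (1−0.55)·1.5785 ≈ 0.7103.
Golden rule sets MPK = n+g+δ: 0.26·k^(0.26−1) = 0.15, so k_gold = (0.26/0.15)^(1/0.74) ≈ 2.1029.
y_gold = 2.1029^0.26 ≈ 1.2132, c_gold = y_gold − 0.15·k_gold ≈ 0.8978.
Gain: Δc = 0.8978 − 0.7103 ≈ 0.1874.

Δc ≈ 0.187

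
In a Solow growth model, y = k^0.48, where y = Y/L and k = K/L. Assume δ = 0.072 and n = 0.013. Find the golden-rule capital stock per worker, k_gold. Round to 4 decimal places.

k_gold ≈ 27.9134

The effective depreciation rate is n + δ = 0.013 + 0.072 = 0.085.
At the golden rule the marginal product of capital equals n+δ: 0.48·k^(0.48−1) = 0.085. Solving, k_gold = (0.48/0.085)^(1/0.52) ≈ 27.9134.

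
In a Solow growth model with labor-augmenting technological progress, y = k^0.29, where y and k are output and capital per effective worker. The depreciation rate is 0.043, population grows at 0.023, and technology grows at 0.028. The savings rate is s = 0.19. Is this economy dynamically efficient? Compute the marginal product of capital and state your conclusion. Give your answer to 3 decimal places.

Capital per effective worker breaks even when investment replaces (n + g + δ)·k; here n + g + δ = 0.094.
Steady-state k*: s·k^0.29 = 0.094·k gives k* = (0.19/0.094)^(1/0.71) ≈ 2.6944.
MPK = 0.29·2.6944^(-0.71) ≈ 0.1435.
MPK > n+g+δ = 0.094, so the economy is dynamically efficient (under-saving).

dynamically efficient; MPK ≈ 0.143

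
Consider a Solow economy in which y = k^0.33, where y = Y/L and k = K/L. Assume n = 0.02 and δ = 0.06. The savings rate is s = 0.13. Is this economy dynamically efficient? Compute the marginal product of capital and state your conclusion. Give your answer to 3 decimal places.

dynamically efficient; MPK ≈ 0.203

Break-even investment rate: n + δ = 0.02 + 0.06 = 0.08.
Steady-state k*: s·k^0.33 = 0.08·k gives k* = (0.13/0.08)^(1/0.67) ≈ 2.0640.
MPK = 0.33·2.0640^(-0.67) ≈ 0.2031.
MPK > n+δ = 0.08, so the economy is dynamically efficient (under-saving).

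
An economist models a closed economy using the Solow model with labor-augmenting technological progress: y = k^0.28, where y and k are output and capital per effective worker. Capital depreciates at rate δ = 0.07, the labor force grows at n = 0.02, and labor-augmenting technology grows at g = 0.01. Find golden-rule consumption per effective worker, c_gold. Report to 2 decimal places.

c_gold ≈ 1.07

n + g + δ = 0.02 + 0.01 + 0.07 = 0.1.
Setting f'(k) = n+g+δ gives 0.28·k^(0.28−1) = 0.1, hence k_gold = (0.28/0.1)^(1/0.72) ≈ 4.1788.
y_gold = 4.1788^0.28 ≈ 1.4924.
c_gold = y_gold − (n+g+δ)·k_gold = 1.4924 − 0.1·4.1788 ≈ 1.0746.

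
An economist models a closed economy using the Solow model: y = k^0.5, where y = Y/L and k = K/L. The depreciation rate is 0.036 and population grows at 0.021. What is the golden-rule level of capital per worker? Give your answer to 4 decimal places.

n + δ = 0.021 + 0.036 = 0.057.
Maximizing c = f(k) − (n+δ)·k gives f'(k) = n+δ, i.e. 0.5·k^(0.5−1) = 0.057, so k_gold = (0.5/0.057)^(1/0.5) ≈ 76.9468.

k_gold ≈ 76.9468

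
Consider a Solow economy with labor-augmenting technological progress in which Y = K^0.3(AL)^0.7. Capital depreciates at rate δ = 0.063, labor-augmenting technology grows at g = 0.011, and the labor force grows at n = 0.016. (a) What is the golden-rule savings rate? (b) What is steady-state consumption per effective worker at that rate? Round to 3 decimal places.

n + g + δ = 0.016 + 0.011 + 0.063 = 0.09.
For Cobb-Douglas, s_gold equals capital's share: s_gold = 0.3.
At the golden rule the marginal product of capital equals n+g+δ: 0.3·k^(0.3−1) = 0.09. Solving, k_gold = (0.3/0.09)^(1/0.7) ≈ 5.5843.
y_gold = 5.5843^0.3 ≈ 1.6753; c_gold = (1−0.3)·y_gold ≈ 1.1727.

(a) s_gold = 0.300; (b) c_gold ≈ 1.173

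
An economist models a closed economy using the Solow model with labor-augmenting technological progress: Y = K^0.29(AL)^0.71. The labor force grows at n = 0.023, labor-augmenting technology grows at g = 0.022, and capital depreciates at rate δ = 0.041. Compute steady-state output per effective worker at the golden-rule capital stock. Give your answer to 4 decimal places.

y_gold ≈ 1.6429

The effective depreciation rate is n + g + δ = 0.023 + 0.022 + 0.041 = 0.086.
Golden rule sets MPK = n+g+δ: 0.29·k^(0.29−1) = 0.086, so k_gold = (0.29/0.086)^(1/0.71) ≈ 5.5401.
Output: y_gold = k_gold^0.29 = 5.5401^0.29 ≈ 1.6429.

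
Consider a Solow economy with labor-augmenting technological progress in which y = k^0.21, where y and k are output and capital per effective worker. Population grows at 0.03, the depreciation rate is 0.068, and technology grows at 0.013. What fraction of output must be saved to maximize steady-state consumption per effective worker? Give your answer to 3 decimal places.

Capital per effective worker breaks even when investment replaces (n + g + δ)·k; here n + g + δ = 0.111.
At the golden rule MPK = n+g+δ, and in any Cobb-Douglas steady state s = (n+g+δ)·k/y = MPK·k/y = capital's share 0.21.

s_gold = 0.210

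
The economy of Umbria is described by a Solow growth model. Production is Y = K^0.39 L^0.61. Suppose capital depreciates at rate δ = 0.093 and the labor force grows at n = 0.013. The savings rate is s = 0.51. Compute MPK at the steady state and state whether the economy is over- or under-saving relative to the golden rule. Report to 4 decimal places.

over-saving; MPK ≈ 0.0811

n + δ = 0.013 + 0.093 = 0.106.
Steady-state k*: s·k^0.39 = 0.106·k gives k* = (0.51/0.106)^(1/0.61) ≈ 13.1361.
MPK = 0.39·13.1361^(-0.61) ≈ 0.0811.
MPK < n+δ = 0.106, so the economy is dynamically inefficient (over-saving).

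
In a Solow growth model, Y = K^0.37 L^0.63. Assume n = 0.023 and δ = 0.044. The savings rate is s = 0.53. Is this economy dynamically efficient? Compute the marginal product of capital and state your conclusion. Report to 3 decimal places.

dynamically inefficient; MPK ≈ 0.047

The effective depreciation rate is n + δ = 0.023 + 0.044 = 0.067.
Steady-state k*: s·k^0.37 = 0.067·k gives k* = (0.53/0.067)^(1/0.63) ≈ 26.6512.
MPK = 0.37·26.6512^(-0.63) ≈ 0.0468.
MPK < n+δ = 0.067, so the economy is dynamically inefficient (over-saving).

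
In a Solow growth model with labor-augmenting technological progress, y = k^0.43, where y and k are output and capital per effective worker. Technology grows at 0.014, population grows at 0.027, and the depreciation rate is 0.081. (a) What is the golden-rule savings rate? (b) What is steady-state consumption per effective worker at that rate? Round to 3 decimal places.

Break-even investment rate: n + g + δ = 0.027 + 0.014 + 0.081 = 0.122.
For Cobb-Douglas, s_gold equals capital's share: s_gold = 0.43.
Maximizing c = f(k) − (n+g+δ)·k gives f'(k) = n+g+δ, i.e. 0.43·k^(0.43−1) = 0.122, so k_gold = (0.43/0.122)^(1/0.57) ≈ 9.1167.
y_gold = 9.1167^0.43 ≈ 2.5866; c_gold = (1−0.43)·y_gold ≈ 1.4744.

(a) s_gold = 0.430; (b) c_gold ≈ 1.474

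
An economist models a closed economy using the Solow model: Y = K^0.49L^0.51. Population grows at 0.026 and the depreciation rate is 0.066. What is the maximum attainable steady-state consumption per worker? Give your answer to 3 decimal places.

c_gold ≈ 2.544

The effective depreciation rate is n + δ = 0.026 + 0.066 = 0.092.
Setting f'(k) = n+δ gives 0.49·k^(0.49−1) = 0.092, hence k_gold = (0.49/0.092)^(1/0.51) ≈ 26.5662.
y_gold = 26.5662^0.49 ≈ 4.9879.
c_gold = y_gold − (n+δ)·k_gold = 4.9879 − 0.092·26.5662 ≈ 2.5439.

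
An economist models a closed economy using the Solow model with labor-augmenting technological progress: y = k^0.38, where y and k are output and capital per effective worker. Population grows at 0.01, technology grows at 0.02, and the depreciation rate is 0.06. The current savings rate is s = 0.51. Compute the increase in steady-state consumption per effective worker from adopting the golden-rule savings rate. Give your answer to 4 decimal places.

Δc ≈ 0.0802

Capital per effective worker breaks even when investment replaces (n + g + δ)·k; here n + g + δ = 0.09.
Current steady state (s = 0.51): k* = (0.51/0.09)^(1/0.62) ≈ 16.4076, y* = 16.4076^0.38 ≈ 2.8955, c* = (1−0.51)·2.8955 ≈ 1.4188.
Setting f'(k) = n+g+δ gives 0.38·k^(0.38−1) = 0.09, hence k_gold = (0.38/0.09)^(1/0.62) ≈ 10.2079.
y_gold = 10.2079^0.38 ≈ 2.4177, c_gold = y_gold − 0.09·k_gold ≈ 1.4990.
Gain: Δc = 1.4990 − 1.4188 ≈ 0.0802.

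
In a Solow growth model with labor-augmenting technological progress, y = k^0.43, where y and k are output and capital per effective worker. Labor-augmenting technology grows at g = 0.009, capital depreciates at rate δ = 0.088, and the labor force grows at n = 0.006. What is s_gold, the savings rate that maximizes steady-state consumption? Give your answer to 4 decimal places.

Capital per effective worker breaks even when investment replaces (n + g + δ)·k; here n + g + δ = 0.103.
At the golden rule MPK = n+g+δ, and in any Cobb-Douglas steady state s = (n+g+δ)·k/y = MPK·k/y = capital's share 0.43.

s_gold = 0.4300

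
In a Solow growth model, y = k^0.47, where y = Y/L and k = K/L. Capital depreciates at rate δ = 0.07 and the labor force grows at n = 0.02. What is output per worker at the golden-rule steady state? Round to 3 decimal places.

y_gold ≈ 4.331

The effective depreciation rate is n + δ = 0.02 + 0.07 = 0.09.
Maximizing c = f(k) − (n+δ)·k gives f'(k) = n+δ, i.e. 0.47·k^(0.47−1) = 0.09, so k_gold = (0.47/0.09)^(1/0.53) ≈ 22.6175.
Output: y_gold = k_gold^0.47 = 22.6175^0.47 ≈ 4.3310.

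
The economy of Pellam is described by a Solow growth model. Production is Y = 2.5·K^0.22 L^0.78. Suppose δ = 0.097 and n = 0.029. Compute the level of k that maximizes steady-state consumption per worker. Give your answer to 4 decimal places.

Break-even investment rate: n + δ = 0.029 + 0.097 = 0.126.
Golden rule sets MPK = n+δ: 0.22·2.5·k^(0.22−1) = 0.126, so k_gold = (0.22·2.5/0.126)^(1/0.78) ≈ 6.6146.

k_gold ≈ 6.6146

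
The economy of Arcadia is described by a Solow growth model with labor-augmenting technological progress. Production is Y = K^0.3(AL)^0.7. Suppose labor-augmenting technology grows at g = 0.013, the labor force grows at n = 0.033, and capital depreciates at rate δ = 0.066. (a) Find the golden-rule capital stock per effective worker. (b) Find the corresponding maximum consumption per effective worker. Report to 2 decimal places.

(a) k_gold ≈ 4.09; (b) c_gold ≈ 1.07

Capital per effective worker breaks even when investment replaces (n + g + δ)·k; here n + g + δ = 0.112.
Golden rule sets MPK = n+g+δ: 0.3·k^(0.3−1) = 0.112, so k_gold = (0.3/0.112)^(1/0.7) ≈ 4.0859.
y_gold = 4.0859^0.3 ≈ 1.5254; c_gold = y_gold − 0.112·k_gold ≈ 1.0678.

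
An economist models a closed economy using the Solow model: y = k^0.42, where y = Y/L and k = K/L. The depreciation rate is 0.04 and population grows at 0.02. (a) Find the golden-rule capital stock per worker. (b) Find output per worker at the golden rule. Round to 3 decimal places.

(a) k_gold ≈ 28.646; (b) y_gold ≈ 4.092

n + δ = 0.02 + 0.04 = 0.06.
Maximizing c = f(k) − (n+δ)·k gives f'(k) = n+δ, i.e. 0.42·k^(0.42−1) = 0.06, so k_gold = (0.42/0.06)^(1/0.58) ≈ 28.6461.
y_gold = 28.6461^0.42 ≈ 4.0923.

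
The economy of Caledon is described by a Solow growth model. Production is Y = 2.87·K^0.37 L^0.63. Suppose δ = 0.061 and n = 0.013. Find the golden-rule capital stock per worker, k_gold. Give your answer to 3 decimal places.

k_gold ≈ 68.592

n + δ = 0.013 + 0.061 = 0.074.
Maximizing c = f(k) − (n+δ)·k gives f'(k) = n+δ, i.e. 0.37·2.87·k^(0.37−1) = 0.074, so k_gold = (0.37·2.87/0.074)^(1/0.63) ≈ 68.5919.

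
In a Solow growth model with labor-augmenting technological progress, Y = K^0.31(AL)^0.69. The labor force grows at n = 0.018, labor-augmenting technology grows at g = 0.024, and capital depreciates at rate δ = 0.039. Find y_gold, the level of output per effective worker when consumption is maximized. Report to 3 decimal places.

y_gold ≈ 1.828

The effective depreciation rate is n + g + δ = 0.018 + 0.024 + 0.039 = 0.081.
At the golden rule the marginal product of capital equals n+g+δ: 0.31·k^(0.31−1) = 0.081. Solving, k_gold = (0.31/0.081)^(1/0.69) ≈ 6.9944.
Output: y_gold = k_gold^0.31 = 6.9944^0.31 ≈ 1.8276.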